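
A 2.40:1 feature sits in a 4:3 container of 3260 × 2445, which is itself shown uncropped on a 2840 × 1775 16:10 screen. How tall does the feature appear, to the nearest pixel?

First fit — 2.40:1 into 3260×2445 spans the width: 3260.00 × 1358.33.
4:3 in 2840×1775: fills the height, so the intermediate becomes 2366.67 × 1775.00 — a scale of ×0.7260.
So the feature's height is 1358.33 × 0.7260 ≈ 986.11.

986 px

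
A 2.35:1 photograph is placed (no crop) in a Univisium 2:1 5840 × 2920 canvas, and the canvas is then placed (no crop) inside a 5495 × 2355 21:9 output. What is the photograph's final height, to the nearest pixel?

2.35:1 in 5840×2920: fills the width, so the photograph is 5840.00 × 2485.11.
The Univisium 2:1 canvas is height-limited in 5495×2355, giving 4710.00 × 2355.00; scale factor 0.8065.
Applying the same ×0.8065: 2485.11 → 2004.26.

2004 px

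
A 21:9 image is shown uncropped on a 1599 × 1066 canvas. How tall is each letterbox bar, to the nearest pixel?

Since 2.333 > 1.500, the image is width-limited.
That makes the image 685.29 px tall (1599 × 9/21).
Black = 1066 − 685.29 = 380.71 px, or 190.36 per bar.

190 px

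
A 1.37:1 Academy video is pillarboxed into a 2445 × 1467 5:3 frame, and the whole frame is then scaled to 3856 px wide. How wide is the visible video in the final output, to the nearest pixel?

3170 px

At 2445×1467 the video is height-limited, so width = 1467 × 1.370 ≈ 2009.79 px.
Resizing to 3856 px wide multiplies everything by 1.5771: 2009.79 → 3169.63 px.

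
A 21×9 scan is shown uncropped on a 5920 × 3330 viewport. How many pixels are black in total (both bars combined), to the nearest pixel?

4693714 pixels

Since 2.333 > 1.778, the scan is width-limited.
Content height = 5920 × 9/21 ≈ 2537.1429 px.
3330 − 2537.1429 = 792.8571 px of bars.
Bar area = 792.8571 × 5920 ≈ 4693714 px.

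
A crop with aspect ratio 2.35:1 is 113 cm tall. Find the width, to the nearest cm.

266 cm

At 2.35:1, 113 × 2.350 ≈ 265.55.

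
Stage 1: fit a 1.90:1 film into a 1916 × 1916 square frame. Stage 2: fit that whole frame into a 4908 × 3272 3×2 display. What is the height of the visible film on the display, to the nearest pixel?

First fit — 1.90:1 into 1916×1916 spans the width: 1916.00 × 1008.42.
The square canvas is height-limited in 4908×3272, giving 3272.00 × 3272.00; scale factor 1.7077.
So the film's height is 1008.42 × 1.7077 ≈ 1722.11.

1722 px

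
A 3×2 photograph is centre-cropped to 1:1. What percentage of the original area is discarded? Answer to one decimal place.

33.3%

Going from 3×2 to 1:1 means cutting width while keeping height.
(1.000)/(1.500) ≈ 0.667 of the area survives, leaving 33.33% discarded.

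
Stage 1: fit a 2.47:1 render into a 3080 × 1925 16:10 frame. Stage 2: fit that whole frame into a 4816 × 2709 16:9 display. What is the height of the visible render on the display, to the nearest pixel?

1755 px

First fit — 2.47:1 into 3080×1925 spans the width: 3080.00 × 1246.96.
16:10 in 4816×2709: fills the height, so the intermediate becomes 4334.40 × 2709.00 — a scale of ×1.4073.
So the render's height is 1246.96 × 1.4073 ≈ 1754.82.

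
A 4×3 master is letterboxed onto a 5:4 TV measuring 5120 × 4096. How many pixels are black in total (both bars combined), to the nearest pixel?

Since 1.333 > 1.250, the master is width-limited.
The master is 5120 × 3/4 ≈ 3840.0000 px tall.
Leftover height: 4096 − 3840.0000 = 256.0000 px.
That's 256.0000 × 5120 ≈ 1310720 black pixels.

1310720 pixels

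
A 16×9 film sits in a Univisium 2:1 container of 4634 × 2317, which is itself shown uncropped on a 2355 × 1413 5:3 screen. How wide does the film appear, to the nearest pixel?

16×9 in 4634×2317: fills the height, so the film is 4119.11 × 2317.00.
Second fit — the Univisium 2:1 canvas into 2355×1413 spans the width: 2355.00 × 1177.50 (×0.5082 from 4634×2317).
Applying the same ×0.5082: 4119.11 → 2093.33.

2093 px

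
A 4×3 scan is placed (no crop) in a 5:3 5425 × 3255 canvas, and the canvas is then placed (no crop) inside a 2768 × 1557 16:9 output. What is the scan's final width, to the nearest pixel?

Inside the 5425×3255 canvas the scan is height-limited at 4340.00 × 3255.00.
The 5:3 canvas is height-limited in 2768×1557, giving 2595.00 × 1557.00; scale factor 0.4783.
The scan scales with it: width 4340.00 × 0.4783 ≈ 2076.00.

2076 px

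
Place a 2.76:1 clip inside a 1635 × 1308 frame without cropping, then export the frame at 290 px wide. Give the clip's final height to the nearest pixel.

In the 1635×1308 frame the clip fills the width: height = 1635 / 2.760 ≈ 592.39 px.
Resizing to 290 px wide multiplies everything by 0.1774: 592.39 → 105.07 px.

105 px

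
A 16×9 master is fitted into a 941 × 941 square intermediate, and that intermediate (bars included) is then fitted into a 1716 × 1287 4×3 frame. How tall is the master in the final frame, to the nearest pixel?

Inside the 941×941 canvas the master is width-limited at 941.00 × 529.31.
The square canvas is height-limited in 1716×1287, giving 1287.00 × 1287.00; scale factor 1.3677.
Applying the same ×1.3677: 529.31 → 723.94.

724 px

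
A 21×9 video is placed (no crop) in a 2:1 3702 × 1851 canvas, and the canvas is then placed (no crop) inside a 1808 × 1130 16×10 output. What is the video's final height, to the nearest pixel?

Inside the 3702×1851 canvas the video is width-limited at 3702.00 × 1586.57.
Second fit — the 2:1 canvas into 1808×1130 spans the width: 1808.00 × 904.00 (×0.4884 from 3702×1851).
The video scales with it: height 1586.57 × 0.4884 ≈ 774.86.

775 px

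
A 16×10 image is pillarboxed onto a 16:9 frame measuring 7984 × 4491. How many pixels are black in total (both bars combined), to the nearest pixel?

16×10 (1.600) < 16:9 (1.778), so the image fills the height.
That makes the image 7185.6000 px wide (4491 × 16/10).
Black = 7984 − 7185.6000 = 798.4000 px.
Bar area = 798.4000 × 4491 ≈ 3585614 px.

3585614 pixels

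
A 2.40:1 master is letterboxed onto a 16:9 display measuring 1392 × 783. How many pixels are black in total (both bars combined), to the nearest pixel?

282576 pixels

2.40:1 (2.400) > 16:9 (1.778), so the master fills the width.
The master is 1392 / 2.400 ≈ 580.0000 px tall.
Leftover height: 783 − 580.0000 = 203.0000 px.
That's 203.0000 × 1392 ≈ 282576 black pixels.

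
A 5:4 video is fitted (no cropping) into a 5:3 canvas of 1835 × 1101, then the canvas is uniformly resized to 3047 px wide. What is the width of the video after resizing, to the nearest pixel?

2285 px

In the 1835×1101 frame the video fills the height: width = 1101 × 5/4 ≈ 1376.25 px.
Scaling 1835 → 3047 is ×1.6605, so the width becomes 1376.25 × 1.6605 ≈ 2285.25 px.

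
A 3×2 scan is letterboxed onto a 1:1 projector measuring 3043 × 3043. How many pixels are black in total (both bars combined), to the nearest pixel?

3×2 (1.500) > 1:1 (1.000), so the scan fills the width.
That makes the image 2028.6667 px tall (3043 × 2/3).
Leftover height: 3043 − 2028.6667 = 1014.3333 px.
That's 1014.3333 × 3043 ≈ 3086616 black pixels.

3086616 pixels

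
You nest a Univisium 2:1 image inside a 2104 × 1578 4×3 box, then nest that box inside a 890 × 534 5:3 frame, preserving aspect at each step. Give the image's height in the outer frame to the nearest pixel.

Univisium 2:1 in 2104×1578: fills the width, so the image is 2104.00 × 1052.00.
Second fit — the 4×3 canvas into 890×534 spans the height: 712.00 × 534.00 (×0.3384 from 2104×1578).
The image scales with it: height 1052.00 × 0.3384 ≈ 356.00.

356 px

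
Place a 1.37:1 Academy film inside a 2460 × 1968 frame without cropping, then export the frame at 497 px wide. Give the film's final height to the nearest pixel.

363 px

At 2460×1968 the film is width-limited, so height = 2460 / 1.370 ≈ 1795.62 px.
The frame scales by 497/2460 = 0.2020; 1795.62 × 0.2020 ≈ 362.77 px.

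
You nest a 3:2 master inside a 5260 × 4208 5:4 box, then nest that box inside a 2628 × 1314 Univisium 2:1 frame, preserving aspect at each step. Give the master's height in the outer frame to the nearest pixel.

First fit — 3:2 into 5260×4208 spans the width: 5260.00 × 3506.67.
The 5:4 canvas is height-limited in 2628×1314, giving 1642.50 × 1314.00; scale factor 0.3123.
So the master's height is 3506.67 × 0.3123 ≈ 1095.00.

1095 px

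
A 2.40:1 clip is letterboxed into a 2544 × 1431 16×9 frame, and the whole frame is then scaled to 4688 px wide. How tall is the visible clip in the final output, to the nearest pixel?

1953 px

At 2544×1431 the clip is width-limited, so height = 2544 / 2.400 ≈ 1060.00 px.
Scaling 2544 → 4688 is ×1.8428, so the height becomes 1060.00 × 1.8428 ≈ 1953.33 px.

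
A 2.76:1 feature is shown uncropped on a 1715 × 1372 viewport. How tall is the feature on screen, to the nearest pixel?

621 px

2.76:1 is wider than 5:4, so it spans the full width.
Content height = 1715 / 2.760 ≈ 621.38 px.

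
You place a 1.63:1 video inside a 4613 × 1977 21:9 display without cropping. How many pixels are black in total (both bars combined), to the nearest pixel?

Since 1.630 < 2.333, the video is height-limited.
Content width = 1977 × 1.630 ≈ 3222.5100 px.
4613 − 3222.5100 = 1390.4900 px of bars.
Bar area = 1390.4900 × 1977 ≈ 2748999 px.

2748999 pixels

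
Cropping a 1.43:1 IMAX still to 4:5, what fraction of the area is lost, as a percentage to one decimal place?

44.1%

4:5 is narrower than 1.43:1 IMAX, so the crop keeps the full height and trims the width.
Fraction kept = (0.800)/(1.430) ≈ 55.94%, so 44.06% is lost.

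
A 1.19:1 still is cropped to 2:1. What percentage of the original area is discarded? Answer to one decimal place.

40.5%

2:1 is wider than 1.19:1, so the crop keeps the full width and trims the height.
Area ratio = (1.190)/(2.000) = 59.50%; the remaining 40.50% is cropped out.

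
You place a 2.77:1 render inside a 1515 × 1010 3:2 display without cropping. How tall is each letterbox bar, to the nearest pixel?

232 px

Since 2.770 > 1.500, the render is width-limited.
Content height = 1515 / 2.770 ≈ 546.93 px.
1010 − 546.93 = 463.07 px of bars (231.53 each).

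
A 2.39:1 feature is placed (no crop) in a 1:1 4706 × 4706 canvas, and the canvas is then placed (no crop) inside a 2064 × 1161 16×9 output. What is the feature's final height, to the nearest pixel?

486 px

2.39:1 in 4706×4706: fills the width, so the feature is 4706.00 × 1969.04.
1:1 in 2064×1161: fills the height, so the intermediate becomes 1161.00 × 1161.00 — a scale of ×0.2467.
The feature scales with it: height 1969.04 × 0.2467 ≈ 485.77.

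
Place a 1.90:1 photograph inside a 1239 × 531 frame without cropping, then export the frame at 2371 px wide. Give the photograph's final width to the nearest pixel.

Fitted into 1239×531, the photograph spans the height; its width is 531 × 1.900 ≈ 1008.90 px.
Resizing to 2371 px wide multiplies everything by 1.9136: 1008.90 → 1930.67 px.

1931 px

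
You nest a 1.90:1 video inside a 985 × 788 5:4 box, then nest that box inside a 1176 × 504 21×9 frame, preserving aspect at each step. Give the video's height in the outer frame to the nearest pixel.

332 px

Inside the 985×788 canvas the video is width-limited at 985.00 × 518.42.
The 5:4 canvas is height-limited in 1176×504, giving 630.00 × 504.00; scale factor 0.6396.
Applying the same ×0.6396: 518.42 → 331.58.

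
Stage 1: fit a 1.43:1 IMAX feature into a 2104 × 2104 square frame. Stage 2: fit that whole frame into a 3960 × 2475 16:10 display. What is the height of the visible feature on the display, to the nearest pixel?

1731 px

First fit — 1.43:1 IMAX into 2104×2104 spans the width: 2104.00 × 1471.33.
The square canvas is height-limited in 3960×2475, giving 2475.00 × 2475.00; scale factor 1.1763.
So the feature's height is 1471.33 × 1.1763 ≈ 1730.77.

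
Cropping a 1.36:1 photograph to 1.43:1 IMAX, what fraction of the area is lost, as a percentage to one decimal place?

4.9%

The width stays; only height is cut (since 1.43:1 IMAX is wider than 1.36:1).
Area ratio = (1.360)/(1.430) = 95.10%; the remaining 4.90% is cropped out.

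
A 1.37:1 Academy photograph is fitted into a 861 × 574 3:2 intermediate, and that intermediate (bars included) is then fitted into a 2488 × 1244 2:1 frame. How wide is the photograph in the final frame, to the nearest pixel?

1704 px

First fit — 1.37:1 Academy into 861×574 spans the height: 786.38 × 574.00.
3:2 in 2488×1244: fills the height, so the intermediate becomes 1866.00 × 1244.00 — a scale of ×2.1672.
So the photograph's width is 786.38 × 2.1672 ≈ 1704.28.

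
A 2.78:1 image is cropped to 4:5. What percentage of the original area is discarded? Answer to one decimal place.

The height stays; only width is cut (since 4:5 is narrower than 2.78:1).
Fraction kept = (0.800)/(2.780) ≈ 28.78%, so 71.22% is lost.

71.2%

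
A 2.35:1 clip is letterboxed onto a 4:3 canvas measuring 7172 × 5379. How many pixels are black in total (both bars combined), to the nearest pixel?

2.35:1 (2.350) > 4:3 (1.333), so the clip fills the width.
Content height = 7172 / 2.350 ≈ 3051.9149 px.
Black = 5379 − 3051.9149 = 2327.0851 px.
Bar area = 2327.0851 × 7172 ≈ 16689854 px.

16689854 pixels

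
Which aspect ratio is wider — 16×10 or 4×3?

16×10 = 1.6 and 4×3 = 1.333; 1.6 > 1.333.

16×10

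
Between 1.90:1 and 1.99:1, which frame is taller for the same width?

1.9 and 1.99; 1.99 > 1.9. The smaller width-to-height ratio is the taller frame.

1.90:1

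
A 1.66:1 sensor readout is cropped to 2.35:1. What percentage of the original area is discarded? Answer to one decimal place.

Going from 1.66:1 to 2.35:1 means cutting height while keeping width.
(1.660)/(2.350) ≈ 0.706 of the area survives, leaving 29.36% discarded.

29.4%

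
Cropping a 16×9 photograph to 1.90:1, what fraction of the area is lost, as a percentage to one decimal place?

6.4%

1.90:1 is wider than 16×9, so the crop keeps the full width and trims the height.
(1.778)/(1.900) ≈ 0.936 of the area survives, leaving 6.43% discarded.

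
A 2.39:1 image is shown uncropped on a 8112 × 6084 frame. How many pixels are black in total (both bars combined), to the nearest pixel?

Since 2.390 > 1.333, the image is width-limited.
The image is 8112 / 2.390 ≈ 3394.1423 px tall.
Black = 6084 − 3394.1423 = 2689.8577 px.
That's 2689.8577 × 8112 ≈ 21820126 black pixels.

21820126 pixels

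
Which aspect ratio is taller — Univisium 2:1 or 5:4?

Univisium 2:1 = 2 and 5:4 = 1.25; 2 > 1.25. The smaller width-to-height ratio is the taller frame.

5:4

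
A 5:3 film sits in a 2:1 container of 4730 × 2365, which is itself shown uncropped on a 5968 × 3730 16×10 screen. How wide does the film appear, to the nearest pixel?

4973 px

First fit — 5:3 into 4730×2365 spans the height: 3941.67 × 2365.00.
The 2:1 canvas is width-limited in 5968×3730, giving 5968.00 × 2984.00; scale factor 1.2617.
Applying the same ×1.2617: 3941.67 → 4973.33.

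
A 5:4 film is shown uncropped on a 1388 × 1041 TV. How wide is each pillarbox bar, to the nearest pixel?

43 px

5:4 (1.250) < 4:3 (1.333), so the film fills the height.
The film is 1041 × 5/4 ≈ 1301.25 px wide.
Leftover width: 1388 − 1301.25 = 86.75 px → 43.38 each side.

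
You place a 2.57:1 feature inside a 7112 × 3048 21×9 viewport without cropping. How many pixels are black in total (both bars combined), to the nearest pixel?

1996230 pixels

2.57:1 is wider than 21×9, so it spans the full width.
That makes the image 2767.3152 px tall (7112 / 2.570).
Leftover height: 3048 − 2767.3152 = 280.6848 px.
Across the 7112-px span: 280.6848 × 7112 ≈ 1996230 px.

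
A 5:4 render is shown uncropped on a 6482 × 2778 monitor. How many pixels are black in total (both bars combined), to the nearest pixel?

8360391 pixels

5:4 is narrower than 21×9, so it spans the full height.
That makes the image 3472.5000 px wide (2778 × 5/4).
Leftover width: 6482 − 3472.5000 = 3009.5000 px.
That's 3009.5000 × 2778 ≈ 8360391 black pixels.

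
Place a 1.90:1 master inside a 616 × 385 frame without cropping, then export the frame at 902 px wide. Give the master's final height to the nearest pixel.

In the 616×385 frame the master fills the width: height = 616 / 1.900 ≈ 324.21 px.
The frame scales by 902/616 = 1.4643; 324.21 × 1.4643 ≈ 474.74 px.

475 px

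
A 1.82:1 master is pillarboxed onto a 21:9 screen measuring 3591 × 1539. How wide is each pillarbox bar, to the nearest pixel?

Since 1.820 < 2.333, the master is height-limited.
That makes the image 2800.98 px wide (1539 × 1.820).
Leftover width: 3591 − 2800.98 = 790.02 px → 395.01 each side.

395 px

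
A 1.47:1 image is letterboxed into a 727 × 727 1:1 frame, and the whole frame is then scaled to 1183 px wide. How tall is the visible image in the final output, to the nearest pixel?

In the 727×727 frame the image fills the width: height = 727 / 1.470 ≈ 494.56 px.
The frame scales by 1183/727 = 1.6272; 494.56 × 1.6272 ≈ 804.76 px.

805 px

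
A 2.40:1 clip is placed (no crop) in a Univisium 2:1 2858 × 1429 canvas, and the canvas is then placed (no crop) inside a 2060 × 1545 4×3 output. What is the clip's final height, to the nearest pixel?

2.40:1 in 2858×1429: fills the width, so the clip is 2858.00 × 1190.83.
Second fit — the Univisium 2:1 canvas into 2060×1545 spans the width: 2060.00 × 1030.00 (×0.7208 from 2858×1429).
The clip scales with it: height 1190.83 × 0.7208 ≈ 858.33.

858 px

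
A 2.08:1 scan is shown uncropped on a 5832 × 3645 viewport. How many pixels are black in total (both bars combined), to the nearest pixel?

2.08:1 (2.080) > 16×10 (1.600), so the scan fills the width.
Content height = 5832 / 2.080 ≈ 2803.8462 px.
3645 − 2803.8462 = 841.1538 px of bars.
That's 841.1538 × 5832 ≈ 4905609 black pixels.

4905609 pixels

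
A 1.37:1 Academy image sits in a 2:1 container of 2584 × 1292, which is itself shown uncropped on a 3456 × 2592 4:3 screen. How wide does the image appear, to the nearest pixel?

Inside the 2584×1292 canvas the image is height-limited at 1770.04 × 1292.00.
Second fit — the 2:1 canvas into 3456×2592 spans the width: 3456.00 × 1728.00 (×1.3375 from 2584×1292).
Applying the same ×1.3375: 1770.04 → 2367.36.

2367 px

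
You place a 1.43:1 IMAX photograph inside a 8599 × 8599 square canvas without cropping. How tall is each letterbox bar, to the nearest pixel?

1293 px

1.43:1 IMAX (1.430) > square (1.000), so the photograph fills the width.
The photograph is 8599 / 1.430 ≈ 6013.29 px tall.
Leftover height: 8599 − 6013.29 = 2585.71 px → 1292.86 each side.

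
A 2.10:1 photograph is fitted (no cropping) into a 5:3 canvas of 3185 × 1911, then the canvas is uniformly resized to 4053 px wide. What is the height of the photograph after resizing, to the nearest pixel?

1930 px

Fitted into 3185×1911, the photograph spans the width; its height is 3185 / 2.100 ≈ 1516.67 px.
Scaling 3185 → 4053 is ×1.2725, so the height becomes 1516.67 × 1.2725 ≈ 1930.00 px.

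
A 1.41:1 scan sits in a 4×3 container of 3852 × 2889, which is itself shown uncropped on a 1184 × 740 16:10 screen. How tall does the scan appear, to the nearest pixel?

700 px

First fit — 1.41:1 into 3852×2889 spans the width: 3852.00 × 2731.91.
4×3 in 1184×740: fills the height, so the intermediate becomes 986.67 × 740.00 — a scale of ×0.2561.
Applying the same ×0.2561: 2731.91 → 699.76.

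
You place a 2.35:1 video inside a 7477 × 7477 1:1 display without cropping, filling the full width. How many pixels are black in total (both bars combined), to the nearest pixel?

32115942 pixels

The video is 7477 / 2.350 ≈ 3181.7021 px tall.
7477 − 3181.7021 = 4295.2979 px of bars.
That's 4295.2979 × 7477 ≈ 32115942 black pixels.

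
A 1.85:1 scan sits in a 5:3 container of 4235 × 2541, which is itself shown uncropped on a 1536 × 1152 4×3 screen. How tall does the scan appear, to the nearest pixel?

Inside the 4235×2541 canvas the scan is width-limited at 4235.00 × 2289.19.
The 5:3 canvas is width-limited in 1536×1152, giving 1536.00 × 921.60; scale factor 0.3627.
Applying the same ×0.3627: 2289.19 → 830.27.

830 px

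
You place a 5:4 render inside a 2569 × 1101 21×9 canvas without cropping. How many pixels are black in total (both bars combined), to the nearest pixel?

1313218 pixels

5:4 is narrower than 21×9, so it spans the full height.
That makes the image 1376.2500 px wide (1101 × 5/4).
Black = 2569 − 1376.2500 = 1192.7500 px.
Bar area = 1192.7500 × 1101 ≈ 1313218 px.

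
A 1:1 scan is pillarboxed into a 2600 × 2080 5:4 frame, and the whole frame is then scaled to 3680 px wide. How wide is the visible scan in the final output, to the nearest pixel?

2944 px

In the 2600×2080 frame the scan fills the height: width = 2080 × 1/1 ≈ 2080.00 px.
The frame scales by 3680/2600 = 1.4154; 2080.00 × 1.4154 ≈ 2944.00 px.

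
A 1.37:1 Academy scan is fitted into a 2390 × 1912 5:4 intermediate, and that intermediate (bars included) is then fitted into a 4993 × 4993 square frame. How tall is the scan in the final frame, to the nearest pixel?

1.37:1 Academy in 2390×1912: fills the width, so the scan is 2390.00 × 1744.53.
Second fit — the 5:4 canvas into 4993×4993 spans the width: 4993.00 × 3994.40 (×2.0891 from 2390×1912).
So the scan's height is 1744.53 × 2.0891 ≈ 3644.53.

3645 px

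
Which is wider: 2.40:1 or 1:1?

2.40:1

2.4 and 1; 2.4 > 1.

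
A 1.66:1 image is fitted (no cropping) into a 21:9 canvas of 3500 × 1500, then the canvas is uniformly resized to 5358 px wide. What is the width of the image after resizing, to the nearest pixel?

3812 px

In the 3500×1500 frame the image fills the height: width = 1500 × 1.660 ≈ 2490.00 px.
The frame scales by 5358/3500 = 1.5309; 2490.00 × 1.5309 ≈ 3811.83 px.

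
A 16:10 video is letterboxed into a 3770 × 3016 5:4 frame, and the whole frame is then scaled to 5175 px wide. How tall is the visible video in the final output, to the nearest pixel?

3234 px

In the 3770×3016 frame the video fills the width: height = 3770 × 10/16 ≈ 2356.25 px.
The frame scales by 5175/3770 = 1.3727; 2356.25 × 1.3727 ≈ 3234.38 px.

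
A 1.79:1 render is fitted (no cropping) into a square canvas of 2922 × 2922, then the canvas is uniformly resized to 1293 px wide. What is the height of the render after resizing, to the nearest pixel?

722 px

Fitted into 2922×2922, the render spans the width; its height is 2922 / 1.790 ≈ 1632.40 px.
The frame scales by 1293/2922 = 0.4425; 1632.40 × 0.4425 ≈ 722.35 px.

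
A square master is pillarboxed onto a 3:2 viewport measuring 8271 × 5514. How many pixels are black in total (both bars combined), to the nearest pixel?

15202098 pixels

square is narrower than 3:2, so it spans the full height.
The master is 5514 × 1/1 ≈ 5514.0000 px wide.
Black = 8271 − 5514.0000 = 2757.0000 px.
Bar area = 2757.0000 × 5514 ≈ 15202098 px.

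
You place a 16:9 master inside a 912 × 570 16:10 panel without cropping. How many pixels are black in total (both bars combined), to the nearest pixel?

51984 pixels

Since 1.778 > 1.600, the master is width-limited.
Content height = 912 × 9/16 ≈ 513.0000 px.
570 − 513.0000 = 57.0000 px of bars.
Across the 912-px span: 57.0000 × 912 ≈ 51984 px.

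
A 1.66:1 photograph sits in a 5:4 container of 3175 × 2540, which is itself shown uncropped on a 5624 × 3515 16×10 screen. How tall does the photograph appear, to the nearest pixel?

2647 px

First fit — 1.66:1 into 3175×2540 spans the width: 3175.00 × 1912.65.
The 5:4 canvas is height-limited in 5624×3515, giving 4393.75 × 3515.00; scale factor 1.3839.
So the photograph's height is 1912.65 × 1.3839 ≈ 2646.84.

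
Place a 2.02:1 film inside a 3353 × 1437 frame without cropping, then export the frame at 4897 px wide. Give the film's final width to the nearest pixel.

4239 px

Fitted into 3353×1437, the film spans the height; its width is 1437 × 2.020 ≈ 2902.74 px.
Resizing to 4897 px wide multiplies everything by 1.4605: 2902.74 → 4239.40 px.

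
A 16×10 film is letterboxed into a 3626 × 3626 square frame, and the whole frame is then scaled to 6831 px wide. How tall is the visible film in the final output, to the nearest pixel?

At 3626×3626 the film is width-limited, so height = 3626 × 10/16 ≈ 2266.25 px.
Resizing to 6831 px wide multiplies everything by 1.8839: 2266.25 → 4269.38 px.

4269 px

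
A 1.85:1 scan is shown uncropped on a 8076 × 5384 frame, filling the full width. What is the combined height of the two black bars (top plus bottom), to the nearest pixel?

That makes the image 4365.41 px tall (8076 / 1.850).
Leftover height: 5384 − 4365.41 = 1018.59 px.

1019 px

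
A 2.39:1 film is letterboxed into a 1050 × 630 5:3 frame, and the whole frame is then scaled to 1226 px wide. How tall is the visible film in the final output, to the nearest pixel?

Fitted into 1050×630, the film spans the width; its height is 1050 / 2.390 ≈ 439.33 px.
Resizing to 1226 px wide multiplies everything by 1.1676: 439.33 → 512.97 px.

513 px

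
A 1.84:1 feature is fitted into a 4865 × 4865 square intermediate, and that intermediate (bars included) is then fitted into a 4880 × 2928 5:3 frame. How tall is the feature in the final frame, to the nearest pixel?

1591 px

1.84:1 in 4865×4865: fills the width, so the feature is 4865.00 × 2644.02.
square in 4880×2928: fills the height, so the intermediate becomes 2928.00 × 2928.00 — a scale of ×0.6018.
The feature scales with it: height 2644.02 × 0.6018 ≈ 1591.30.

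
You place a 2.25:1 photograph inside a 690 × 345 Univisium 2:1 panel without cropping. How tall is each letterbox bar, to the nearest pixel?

19 px

Since 2.250 > 2.000, the photograph is width-limited.
That makes the image 306.67 px tall (690 / 2.250).
345 − 306.67 = 38.33 px of bars (19.17 each).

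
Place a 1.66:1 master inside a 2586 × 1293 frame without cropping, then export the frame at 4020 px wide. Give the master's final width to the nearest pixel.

In the 2586×1293 frame the master fills the height: width = 1293 × 1.660 ≈ 2146.38 px.
The frame scales by 4020/2586 = 1.5545; 2146.38 × 1.5545 ≈ 3336.60 px.

3337 px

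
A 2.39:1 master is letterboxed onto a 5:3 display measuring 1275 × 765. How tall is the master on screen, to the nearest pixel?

Since 2.390 > 1.667, the master is width-limited.
That makes the image 533.47 px tall (1275 / 2.390).

533 px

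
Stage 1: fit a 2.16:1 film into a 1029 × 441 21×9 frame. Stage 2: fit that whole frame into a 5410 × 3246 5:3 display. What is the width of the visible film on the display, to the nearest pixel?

5008 px

First fit — 2.16:1 into 1029×441 spans the height: 952.56 × 441.00.
21×9 in 5410×3246: fills the width, so the intermediate becomes 5410.00 × 2318.57 — a scale of ×5.2575.
So the film's width is 952.56 × 5.2575 ≈ 5008.11.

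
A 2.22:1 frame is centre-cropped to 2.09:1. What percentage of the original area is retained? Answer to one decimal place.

94.1%

The height stays; only width is cut (since 2.09:1 is narrower than 2.22:1).
Fraction kept = (2.090)/(2.220) ≈ 94.14%.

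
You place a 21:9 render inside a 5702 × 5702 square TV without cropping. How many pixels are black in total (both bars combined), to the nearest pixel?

18578745 pixels

Since 2.333 > 1.000, the render is width-limited.
Content height = 5702 × 9/21 ≈ 2443.7143 px.
Black = 5702 − 2443.7143 = 3258.2857 px.
Across the 5702-px span: 3258.2857 × 5702 ≈ 18578745 px.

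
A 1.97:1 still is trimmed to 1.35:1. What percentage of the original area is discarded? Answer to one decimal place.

Going from 1.97:1 to 1.35:1 means cutting width while keeping height.
Area ratio = (1.350)/(1.970) = 68.53%; the remaining 31.47% is cropped out.

31.5%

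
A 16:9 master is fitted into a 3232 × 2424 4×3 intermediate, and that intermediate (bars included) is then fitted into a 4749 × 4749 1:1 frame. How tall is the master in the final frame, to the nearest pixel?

2671 px

First fit — 16:9 into 3232×2424 spans the width: 3232.00 × 1818.00.
The 4×3 canvas is width-limited in 4749×4749, giving 4749.00 × 3561.75; scale factor 1.4694.
So the master's height is 1818.00 × 1.4694 ≈ 2671.31.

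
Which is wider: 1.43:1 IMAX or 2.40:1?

2.40:1

1.43 and 2.4; 2.4 > 1.43.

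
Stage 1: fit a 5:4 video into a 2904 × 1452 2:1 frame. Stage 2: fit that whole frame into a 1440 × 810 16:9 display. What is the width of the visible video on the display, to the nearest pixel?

900 px

First fit — 5:4 into 2904×1452 spans the height: 1815.00 × 1452.00.
Second fit — the 2:1 canvas into 1440×810 spans the width: 1440.00 × 720.00 (×0.4959 from 2904×1452).
So the video's width is 1815.00 × 0.4959 ≈ 900.00.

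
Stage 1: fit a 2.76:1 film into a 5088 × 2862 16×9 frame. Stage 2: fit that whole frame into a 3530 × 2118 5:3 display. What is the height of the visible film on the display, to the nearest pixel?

1279 px

Inside the 5088×2862 canvas the film is width-limited at 5088.00 × 1843.48.
The 16×9 canvas is width-limited in 3530×2118, giving 3530.00 × 1985.62; scale factor 0.6938.
Applying the same ×0.6938: 1843.48 → 1278.99.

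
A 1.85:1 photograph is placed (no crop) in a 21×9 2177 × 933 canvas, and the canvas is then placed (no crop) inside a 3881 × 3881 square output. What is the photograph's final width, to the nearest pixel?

1.85:1 in 2177×933: fills the height, so the photograph is 1726.05 × 933.00.
21×9 in 3881×3881: fills the width, so the intermediate becomes 3881.00 × 1663.29 — a scale of ×1.7827.
The photograph scales with it: width 1726.05 × 1.7827 ≈ 3077.08.

3077 px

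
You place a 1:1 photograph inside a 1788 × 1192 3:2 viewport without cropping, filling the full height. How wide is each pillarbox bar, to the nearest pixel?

298 px

Content width = 1192 × 1/1 ≈ 1192.00 px.
Leftover width: 1788 − 1192.00 = 596.00 px → 298.00 each side.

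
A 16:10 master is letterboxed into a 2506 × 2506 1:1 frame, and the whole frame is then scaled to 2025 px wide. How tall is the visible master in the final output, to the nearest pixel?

1266 px

At 2506×2506 the master is width-limited, so height = 2506 × 10/16 ≈ 1566.25 px.
Resizing to 2025 px wide multiplies everything by 0.8081: 1566.25 → 1265.62 px.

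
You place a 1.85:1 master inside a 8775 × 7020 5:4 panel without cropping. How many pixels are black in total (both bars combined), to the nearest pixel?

1.85:1 is wider than 5:4, so it spans the full width.
The master is 8775 / 1.850 ≈ 4743.2432 px tall.
Leftover height: 7020 − 4743.2432 = 2276.7568 px.
Across the 8775-px span: 2276.7568 × 8775 ≈ 19978541 px.

19978541 pixels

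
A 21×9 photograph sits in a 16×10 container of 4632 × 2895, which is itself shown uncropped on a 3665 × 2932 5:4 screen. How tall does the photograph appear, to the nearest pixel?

21×9 in 4632×2895: fills the width, so the photograph is 4632.00 × 1985.14.
16×10 in 3665×2932: fills the width, so the intermediate becomes 3665.00 × 2290.62 — a scale of ×0.7912.
The photograph scales with it: height 1985.14 × 0.7912 ≈ 1570.71.

1571 px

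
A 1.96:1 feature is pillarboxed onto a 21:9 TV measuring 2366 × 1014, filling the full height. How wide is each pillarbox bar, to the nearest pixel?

189 px

Content width = 1014 × 1.960 ≈ 1987.44 px.
2366 − 1987.44 = 378.56 px of bars (189.28 each).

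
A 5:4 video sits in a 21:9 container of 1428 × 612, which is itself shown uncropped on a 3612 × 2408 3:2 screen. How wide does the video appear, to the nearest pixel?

1935 px

First fit — 5:4 into 1428×612 spans the height: 765.00 × 612.00.
The 21:9 canvas is width-limited in 3612×2408, giving 3612.00 × 1548.00; scale factor 2.5294.
So the video's width is 765.00 × 2.5294 ≈ 1935.00.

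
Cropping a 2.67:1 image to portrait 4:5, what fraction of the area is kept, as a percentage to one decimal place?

Going from 2.67:1 to portrait 4:5 means cutting width while keeping height.
Fraction kept = (0.800)/(2.670) ≈ 29.96%.

30.0%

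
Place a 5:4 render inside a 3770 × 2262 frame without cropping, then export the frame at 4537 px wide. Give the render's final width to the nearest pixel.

3403 px

In the 3770×2262 frame the render fills the height: width = 2262 × 5/4 ≈ 2827.50 px.
Resizing to 4537 px wide multiplies everything by 1.2034: 2827.50 → 3402.75 px.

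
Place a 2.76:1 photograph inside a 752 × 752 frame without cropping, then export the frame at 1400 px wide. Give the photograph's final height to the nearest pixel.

Fitted into 752×752, the photograph spans the width; its height is 752 / 2.760 ≈ 272.46 px.
Scaling 752 → 1400 is ×1.8617, so the height becomes 272.46 × 1.8617 ≈ 507.25 px.

507 px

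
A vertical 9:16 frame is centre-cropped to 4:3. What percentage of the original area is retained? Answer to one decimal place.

4:3 is wider than vertical 9:16, so the crop keeps the full width and trims the height.
(0.562)/(1.333) ≈ 0.422 of the area survives.

42.2%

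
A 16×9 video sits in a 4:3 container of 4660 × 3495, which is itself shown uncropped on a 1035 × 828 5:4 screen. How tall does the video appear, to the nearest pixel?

582 px

16×9 in 4660×3495: fills the width, so the video is 4660.00 × 2621.25.
Second fit — the 4:3 canvas into 1035×828 spans the width: 1035.00 × 776.25 (×0.2221 from 4660×3495).
Applying the same ×0.2221: 2621.25 → 582.19.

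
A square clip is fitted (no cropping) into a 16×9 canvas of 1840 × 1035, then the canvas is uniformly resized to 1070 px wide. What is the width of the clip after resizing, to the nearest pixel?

602 px

At 1840×1035 the clip is height-limited, so width = 1035 × 1/1 ≈ 1035.00 px.
Scaling 1840 → 1070 is ×0.5815, so the width becomes 1035.00 × 0.5815 ≈ 601.88 px.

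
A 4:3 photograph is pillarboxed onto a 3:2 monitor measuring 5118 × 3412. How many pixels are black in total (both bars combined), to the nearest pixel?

4:3 is narrower than 3:2, so it spans the full height.
The photograph is 3412 × 4/3 ≈ 4549.3333 px wide.
Black = 5118 − 4549.3333 = 568.6667 px.
Bar area = 568.6667 × 3412 ≈ 1940291 px.

1940291 pixels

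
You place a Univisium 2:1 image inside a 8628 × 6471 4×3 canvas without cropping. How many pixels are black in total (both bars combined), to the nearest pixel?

18610596 pixels

Since 2.000 > 1.333, the image is width-limited.
That makes the image 4314.0000 px tall (8628 × 1/2).
Leftover height: 6471 − 4314.0000 = 2157.0000 px.
Bar area = 2157.0000 × 8628 ≈ 18610596 px.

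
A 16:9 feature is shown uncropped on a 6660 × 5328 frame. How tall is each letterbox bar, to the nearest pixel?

Since 1.778 > 1.250, the feature is width-limited.
The feature is 6660 × 9/16 ≈ 3746.25 px tall.
5328 − 3746.25 = 1581.75 px of bars (790.88 each).

791 px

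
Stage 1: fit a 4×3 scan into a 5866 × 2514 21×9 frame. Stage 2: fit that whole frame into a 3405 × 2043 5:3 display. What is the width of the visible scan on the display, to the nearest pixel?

Inside the 5866×2514 canvas the scan is height-limited at 3352.00 × 2514.00.
The 21×9 canvas is width-limited in 3405×2043, giving 3405.00 × 1459.29; scale factor 0.5805.
The scan scales with it: width 3352.00 × 0.5805 ≈ 1945.71.

1946 px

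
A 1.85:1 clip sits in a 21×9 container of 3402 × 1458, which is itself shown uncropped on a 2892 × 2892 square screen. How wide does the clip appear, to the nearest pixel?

2293 px

First fit — 1.85:1 into 3402×1458 spans the height: 2697.30 × 1458.00.
21×9 in 2892×2892: fills the width, so the intermediate becomes 2892.00 × 1239.43 — a scale of ×0.8501.
Applying the same ×0.8501: 2697.30 → 2292.94.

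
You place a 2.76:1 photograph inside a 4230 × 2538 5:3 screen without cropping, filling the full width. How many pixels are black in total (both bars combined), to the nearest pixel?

4252805 pixels

Content height = 4230 / 2.760 ≈ 1532.6087 px.
Black = 2538 − 1532.6087 = 1005.3913 px.
That's 1005.3913 × 4230 ≈ 4252805 black pixels.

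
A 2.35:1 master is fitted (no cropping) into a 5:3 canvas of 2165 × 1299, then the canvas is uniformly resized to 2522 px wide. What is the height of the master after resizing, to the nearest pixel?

In the 2165×1299 frame the master fills the width: height = 2165 / 2.350 ≈ 921.28 px.
The frame scales by 2522/2165 = 1.1649; 921.28 × 1.1649 ≈ 1073.19 px.

1073 px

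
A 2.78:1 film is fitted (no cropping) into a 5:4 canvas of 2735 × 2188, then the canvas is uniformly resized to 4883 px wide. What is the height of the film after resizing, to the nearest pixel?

At 2735×2188 the film is width-limited, so height = 2735 / 2.780 ≈ 983.81 px.
Scaling 2735 → 4883 is ×1.7854, so the height becomes 983.81 × 1.7854 ≈ 1756.47 px.

1756 px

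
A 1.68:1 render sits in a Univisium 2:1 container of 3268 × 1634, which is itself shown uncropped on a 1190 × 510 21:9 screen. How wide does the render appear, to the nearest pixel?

857 px

First fit — 1.68:1 into 3268×1634 spans the height: 2745.12 × 1634.00.
Second fit — the Univisium 2:1 canvas into 1190×510 spans the height: 1020.00 × 510.00 (×0.3121 from 3268×1634).
Applying the same ×0.3121: 2745.12 → 856.80.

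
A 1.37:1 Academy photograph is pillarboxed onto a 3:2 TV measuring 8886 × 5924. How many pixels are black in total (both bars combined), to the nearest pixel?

4562191 pixels

Since 1.370 < 1.500, the photograph is height-limited.
The photograph is 5924 × 1.370 ≈ 8115.8800 px wide.
Leftover width: 8886 − 8115.8800 = 770.1200 px.
That's 770.1200 × 5924 ≈ 4562191 black pixels.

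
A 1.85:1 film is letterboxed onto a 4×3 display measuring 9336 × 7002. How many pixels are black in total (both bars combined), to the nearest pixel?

18256674 pixels

1.85:1 is wider than 4×3, so it spans the full width.
The film is 9336 / 1.850 ≈ 5046.4865 px tall.
Black = 7002 − 5046.4865 = 1955.5135 px.
Across the 9336-px span: 1955.5135 × 9336 ≈ 18256674 px.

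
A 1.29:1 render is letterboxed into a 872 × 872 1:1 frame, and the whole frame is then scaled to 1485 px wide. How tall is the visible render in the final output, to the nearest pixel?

1151 px

At 872×872 the render is width-limited, so height = 872 / 1.290 ≈ 675.97 px.
Resizing to 1485 px wide multiplies everything by 1.7030: 675.97 → 1151.16 px.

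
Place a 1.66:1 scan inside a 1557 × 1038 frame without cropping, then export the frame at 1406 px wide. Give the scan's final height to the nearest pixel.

847 px

At 1557×1038 the scan is width-limited, so height = 1557 / 1.660 ≈ 937.95 px.
Resizing to 1406 px wide multiplies everything by 0.9030: 937.95 → 846.99 px.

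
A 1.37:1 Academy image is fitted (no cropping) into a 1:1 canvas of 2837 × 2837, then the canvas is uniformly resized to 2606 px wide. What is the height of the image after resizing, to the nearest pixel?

In the 2837×2837 frame the image fills the width: height = 2837 / 1.370 ≈ 2070.80 px.
Scaling 2837 → 2606 is ×0.9186, so the height becomes 2070.80 × 0.9186 ≈ 1902.19 px.

1902 px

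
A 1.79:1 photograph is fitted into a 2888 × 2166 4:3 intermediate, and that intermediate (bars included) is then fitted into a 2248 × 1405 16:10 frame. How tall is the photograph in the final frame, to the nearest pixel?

1047 px

1.79:1 in 2888×2166: fills the width, so the photograph is 2888.00 × 1613.41.
Second fit — the 4:3 canvas into 2248×1405 spans the height: 1873.33 × 1405.00 (×0.6487 from 2888×2166).
Applying the same ×0.6487: 1613.41 → 1046.55.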